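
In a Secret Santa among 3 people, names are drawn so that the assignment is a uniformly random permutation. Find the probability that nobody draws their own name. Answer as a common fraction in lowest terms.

This is the derangement probability: permutations of 3 with no fixed point.
D(3) = 3! · (1 − 1/1! + 1/2! − ··· + (−1)^3/3!) = 2.
P = 2/6 = 1/3.

1/3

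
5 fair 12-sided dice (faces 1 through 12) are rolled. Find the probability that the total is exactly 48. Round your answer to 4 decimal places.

0.0073

There are 12^5 = 248832 equally likely outcomes.
The number of ordered 5-tuples from {1,…,12} summing to 48 is 1815.
P(sum = 48) = 1815/248832 = 605/82944 ≈ 0.0073.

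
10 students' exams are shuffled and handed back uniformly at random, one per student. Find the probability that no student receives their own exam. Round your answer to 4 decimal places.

0.3679

This is the derangement probability: permutations of 10 with no fixed point.
D(10) = 10! · (1 − 1/1! + 1/2! − ··· + (−1)^10/10!) = 1334961.
P = 1334961/3628800 = 16481/44800 ≈ 0.3679.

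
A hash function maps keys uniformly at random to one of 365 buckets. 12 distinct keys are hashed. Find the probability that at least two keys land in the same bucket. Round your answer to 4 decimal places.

0.1670

It's easier to compute the probability that all 12 are distinct.
P(all distinct) = 365/365 · 364/365 · ··· · 354/365 ≈ 0.8330.
So the probability of at least one match is 1 − 0.8330 = 0.1670.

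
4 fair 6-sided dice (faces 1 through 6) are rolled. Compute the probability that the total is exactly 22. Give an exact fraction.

There are 6^4 = 1296 equally likely outcomes.
The number of ordered 4-tuples from {1,…,6} summing to 22 is 10.
P(sum = 22) = 10/1296 = 5/648.

5/648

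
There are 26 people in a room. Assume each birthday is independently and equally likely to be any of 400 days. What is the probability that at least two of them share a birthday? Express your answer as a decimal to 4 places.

0.5641

It's easier to compute the probability that all 26 are distinct.
P(all distinct) = 400/400 · 399/400 · ··· · 375/400 ≈ 0.4359.
So the probability of at least one match is 1 − 0.4359 = 0.5641.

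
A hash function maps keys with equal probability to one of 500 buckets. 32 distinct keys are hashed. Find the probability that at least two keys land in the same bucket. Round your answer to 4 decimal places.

It's easier to compute the probability that all 32 are distinct.
P(all distinct) = 500/500 · 499/500 · ··· · 469/500 ≈ 0.3629.
So the probability of at least one match is 1 − 0.3629 = 0.6371.

0.6371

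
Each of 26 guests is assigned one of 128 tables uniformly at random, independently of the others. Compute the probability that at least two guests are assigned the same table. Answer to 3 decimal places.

0.935

It's easier to compute the probability that all 26 are distinct.
P(all distinct) = 128/128 · 127/128 · ··· · 103/128 ≈ 0.065.
So the probability of at least one match is 1 − 0.065 = 0.935.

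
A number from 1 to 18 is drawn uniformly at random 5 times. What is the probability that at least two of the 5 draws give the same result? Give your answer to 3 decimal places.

0.456

P(all 5 different) = 18/18 · 17/18 · ··· · 14/18 ≈ 0.544.
P(at least two equal) = 1 − 0.544 = 0.456.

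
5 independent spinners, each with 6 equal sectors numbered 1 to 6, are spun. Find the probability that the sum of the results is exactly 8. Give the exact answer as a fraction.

There are 6^5 = 7776 equally likely outcomes.
The number of ordered 5-tuples from {1,…,6} summing to 8 is 35.
P(sum = 8) = 35/7776.

35/7776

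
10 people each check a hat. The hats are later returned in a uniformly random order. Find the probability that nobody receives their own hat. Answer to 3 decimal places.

0.368

This is the derangement probability: permutations of 10 with no fixed point.
D(10) = 10! · (1 − 1/1! + 1/2! − ··· + (−1)^10/10!) = 1334961.
P = 1334961/3628800 = 16481/44800 ≈ 0.368.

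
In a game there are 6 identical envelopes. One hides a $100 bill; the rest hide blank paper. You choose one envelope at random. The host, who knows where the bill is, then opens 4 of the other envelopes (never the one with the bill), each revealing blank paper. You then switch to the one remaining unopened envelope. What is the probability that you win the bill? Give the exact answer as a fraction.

Your original envelope holds the bill with probability 1/6, so the other 5 collectively hold it with probability 5/6.
The host can always find 4 empty envelopes to open, so the reveals don't change that 5/6; it is now spread over the 1 remaining unopened envelope.
P(win by switching) = (5/6) · (1/1) = 5/6.

5/6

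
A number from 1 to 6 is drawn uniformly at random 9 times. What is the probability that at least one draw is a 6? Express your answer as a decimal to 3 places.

P(no draw is a 6) = (5/6)^9 ≈ 0.194.
P(at least one) = 1 − 0.194 = 0.806.

0.806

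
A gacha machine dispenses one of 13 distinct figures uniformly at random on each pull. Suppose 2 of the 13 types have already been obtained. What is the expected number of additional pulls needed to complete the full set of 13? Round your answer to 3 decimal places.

39.258

Starting from 2 distinct types, each trial gives a new one with probability (13−i)/13 when i types are held, so the wait for the next new type is 13/(13−i).
E = 13/11 + 13/10 + 13/9 + 13/8 + 13/7 + 13/6 + 13/5 + 13/4 + 13/3 + 13/2 + 13/1 = 1088243/27720 ≈ 39.258.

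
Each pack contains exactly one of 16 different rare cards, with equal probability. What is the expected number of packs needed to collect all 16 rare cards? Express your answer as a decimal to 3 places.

54.092

After i distinct types are collected, each trial gives a new one with probability (16−i)/16, so the expected wait for the next new type is 16/(16−i).
E = 16/16 + 16/15 + 16/14 + 16/13 + 16/12 + 16/11 + 16/10 + 16/9 + 16/8 + 16/7 + 16/6 + 16/5 + 16/4 + 16/3 + 16/2 + 16/1 = 2436559/45045 ≈ 54.092.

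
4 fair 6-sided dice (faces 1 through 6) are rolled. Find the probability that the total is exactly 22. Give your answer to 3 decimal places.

0.008

There are 6^4 = 1296 equally likely outcomes.
The number of ordered 4-tuples from {1,…,6} summing to 22 is 10.
P(sum = 22) = 10/1296 = 5/648 ≈ 0.008.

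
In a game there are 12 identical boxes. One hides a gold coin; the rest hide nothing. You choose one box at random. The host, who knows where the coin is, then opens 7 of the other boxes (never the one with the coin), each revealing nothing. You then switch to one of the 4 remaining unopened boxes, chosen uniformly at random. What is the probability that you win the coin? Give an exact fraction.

Your original box holds the coin with probability 1/12, so the other 11 collectively hold it with probability 11/12.
The host can always find 7 empty boxes to open, so the reveals don't change that 11/12; it is now spread over the 4 remaining unopened boxes.
P(win by switching) = (11/12) · (1/4) = 11/48.

11/48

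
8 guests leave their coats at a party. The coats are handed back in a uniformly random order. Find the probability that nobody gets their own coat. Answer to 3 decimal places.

0.368

This is the derangement probability: permutations of 8 with no fixed point.
D(8) = 8! · (1 − 1/1! + 1/2! − ··· + (−1)^8/8!) = 14833.
P = 14833/40320 = 2119/5760 ≈ 0.368.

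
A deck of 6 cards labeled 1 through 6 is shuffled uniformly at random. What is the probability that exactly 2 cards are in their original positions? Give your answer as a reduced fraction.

3/16

Choose which 2 of the 6 are fixed: C(6,2) = 15 ways.
The remaining 4 must have no fixed point: D(4) = 9.
P = 15·9/720 = 3/16.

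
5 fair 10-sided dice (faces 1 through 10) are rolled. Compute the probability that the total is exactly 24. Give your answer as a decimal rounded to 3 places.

There are 10^5 = 100000 equally likely outcomes.
The number of ordered 5-tuples from {1,…,10} summing to 24 is 5280.
P(sum = 24) = 5280/100000 = 33/625 ≈ 0.053.

0.053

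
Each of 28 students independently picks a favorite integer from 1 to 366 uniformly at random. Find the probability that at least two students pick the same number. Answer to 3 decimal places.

0.653

It's easier to compute the probability that all 28 are distinct.
P(all distinct) = 366/366 · 365/366 · ··· · 339/366 ≈ 0.347.
So the probability of at least one match is 1 − 0.347 = 0.653.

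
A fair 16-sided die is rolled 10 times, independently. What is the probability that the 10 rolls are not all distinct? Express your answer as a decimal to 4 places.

P(all 10 different) = 16/16 · 15/16 · ··· · 7/16 ≈ 0.0264.
P(at least two equal) = 1 − 0.0264 = 0.9736.

0.9736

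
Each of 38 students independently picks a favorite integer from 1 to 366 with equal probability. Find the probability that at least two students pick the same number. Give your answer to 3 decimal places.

0.863

It's easier to compute the probability that all 38 are distinct.
P(all distinct) = 366/366 · 365/366 · ··· · 329/366 ≈ 0.137.
So the probability of at least one match is 1 − 0.137 = 0.863.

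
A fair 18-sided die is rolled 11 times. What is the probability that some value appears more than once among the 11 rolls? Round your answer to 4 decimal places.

0.9802

P(all 11 different) = 18/18 · 17/18 · ··· · 8/18 ≈ 0.0198.
P(at least two equal) = 1 − 0.0198 = 0.9802.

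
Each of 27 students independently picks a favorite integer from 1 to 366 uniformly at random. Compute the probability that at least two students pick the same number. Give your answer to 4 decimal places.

0.6258

It's easier to compute the probability that all 27 are distinct.
P(all distinct) = 366/366 · 365/366 · ··· · 340/366 ≈ 0.3742.
So the probability of at least one match is 1 − 0.3742 = 0.6258.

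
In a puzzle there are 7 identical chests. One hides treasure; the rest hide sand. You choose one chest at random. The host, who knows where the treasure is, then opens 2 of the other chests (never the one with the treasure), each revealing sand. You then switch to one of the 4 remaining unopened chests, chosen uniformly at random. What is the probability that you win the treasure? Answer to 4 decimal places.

Your original chest holds the treasure with probability 1/7, so the other 6 collectively hold it with probability 6/7.
The host can always find 2 empty chests to open, so the reveals don't change that 6/7; it is now spread over the 4 remaining unopened chests.
P(win by switching) = (6/7) · (1/4) = 3/14 ≈ 0.2143.

0.2143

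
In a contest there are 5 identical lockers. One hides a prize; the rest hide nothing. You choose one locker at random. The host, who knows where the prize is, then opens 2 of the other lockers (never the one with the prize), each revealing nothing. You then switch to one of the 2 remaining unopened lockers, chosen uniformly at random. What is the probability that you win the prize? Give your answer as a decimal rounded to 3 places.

Your original locker holds the prize with probability 1/5, so the other 4 collectively hold it with probability 4/5.
The host can always find 2 empty lockers to open, so the reveals don't change that 4/5; it is now spread over the 2 remaining unopened lockers.
P(win by switching) = (4/5) · (1/2) = 2/5 ≈ 0.400.

0.400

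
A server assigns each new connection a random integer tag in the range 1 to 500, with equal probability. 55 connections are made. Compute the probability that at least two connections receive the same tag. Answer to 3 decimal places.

It's easier to compute the probability that all 55 are distinct.
P(all distinct) = 500/500 · 499/500 · ··· · 446/500 ≈ 0.046.
So the probability of at least one match is 1 − 0.046 = 0.954.

0.954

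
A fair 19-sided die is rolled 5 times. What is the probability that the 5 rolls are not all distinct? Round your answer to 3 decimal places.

0.436

P(all 5 different) = 19/19 · 18/19 · ··· · 15/19 ≈ 0.564.
P(at least two equal) = 1 − 0.564 = 0.436.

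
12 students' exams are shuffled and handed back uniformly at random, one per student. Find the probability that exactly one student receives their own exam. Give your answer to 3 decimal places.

0.368

Choose which one is fixed: C(12,1) = 12 ways.
The remaining 11 must have no fixed point: D(11) = 14684570.
P = 12·14684570/479001600 = 1468457/3991680 ≈ 0.368.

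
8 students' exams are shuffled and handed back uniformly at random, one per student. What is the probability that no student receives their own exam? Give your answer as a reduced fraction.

2119/5760

This is the derangement probability: permutations of 8 with no fixed point.
D(8) = 8! · (1 − 1/1! + 1/2! − ··· + (−1)^8/8!) = 14833.
P = 14833/40320 = 2119/5760.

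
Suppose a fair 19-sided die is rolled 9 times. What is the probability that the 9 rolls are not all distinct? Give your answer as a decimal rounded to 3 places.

0.896

P(all 9 different) = 19/19 · 18/19 · ··· · 11/19 ≈ 0.104.
P(at least two equal) = 1 − 0.104 = 0.896.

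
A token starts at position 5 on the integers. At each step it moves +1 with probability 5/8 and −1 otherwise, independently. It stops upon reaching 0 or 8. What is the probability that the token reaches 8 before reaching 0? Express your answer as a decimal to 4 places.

Let r = q/p = (3/8)/(5/8) = 3/5. The recurrence P(i) = p·P(i+1) + q·P(i−1) with P(0)=0, P(8)=1 gives P(i) = (1 − r^i)/(1 − r^8).
P(5) = (1 − (3/5)^5) / (1 − (3/5)^8) = 180125/192032 ≈ 0.9380.

0.9380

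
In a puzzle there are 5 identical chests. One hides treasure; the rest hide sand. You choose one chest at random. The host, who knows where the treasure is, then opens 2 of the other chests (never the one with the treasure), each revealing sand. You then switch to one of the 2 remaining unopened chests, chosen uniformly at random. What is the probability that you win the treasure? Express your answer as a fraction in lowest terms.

2/5

Your original chest holds the treasure with probability 1/5, so the other 4 collectively hold it with probability 4/5.
The host can always find 2 empty chests to open, so the reveals don't change that 4/5; it is now spread over the 2 remaining unopened chests.
P(win by switching) = (4/5) · (1/2) = 2/5.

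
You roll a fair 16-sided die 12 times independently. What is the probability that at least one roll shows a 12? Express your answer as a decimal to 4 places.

0.5390

P(no roll shows a 12) = (15/16)^12 ≈ 0.4610.
P(at least one) = 1 − 0.4610 = 0.5390.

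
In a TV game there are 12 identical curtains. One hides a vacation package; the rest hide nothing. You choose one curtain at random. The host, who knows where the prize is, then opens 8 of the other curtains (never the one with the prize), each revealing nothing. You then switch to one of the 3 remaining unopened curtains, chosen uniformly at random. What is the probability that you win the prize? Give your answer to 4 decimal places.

0.3056

Your original curtain holds the prize with probability 1/12, so the other 11 collectively hold it with probability 11/12.
The host can always find 8 empty curtains to open, so the reveals don't change that 11/12; it is now spread over the 3 remaining unopened curtains.
P(win by switching) = (11/12) · (1/3) = 11/36 ≈ 0.3056.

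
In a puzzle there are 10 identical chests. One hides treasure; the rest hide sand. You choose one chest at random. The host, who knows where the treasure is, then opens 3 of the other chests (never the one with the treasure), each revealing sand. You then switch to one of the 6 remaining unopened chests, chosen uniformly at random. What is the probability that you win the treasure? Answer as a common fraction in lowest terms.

3/20

Your original chest holds the treasure with probability 1/10, so the other 9 collectively hold it with probability 9/10.
The host can always find 3 empty chests to open, so the reveals don't change that 9/10; it is now spread over the 6 remaining unopened chests.
P(win by switching) = (9/10) · (1/6) = 3/20.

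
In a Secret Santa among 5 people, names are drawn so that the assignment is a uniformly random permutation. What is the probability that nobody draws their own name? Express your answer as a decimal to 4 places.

This is the derangement probability: permutations of 5 with no fixed point.
D(5) = 5! · (1 − 1/1! + 1/2! − ··· + (−1)^5/5!) = 44.
P = 44/120 = 11/30 ≈ 0.3667.

0.3667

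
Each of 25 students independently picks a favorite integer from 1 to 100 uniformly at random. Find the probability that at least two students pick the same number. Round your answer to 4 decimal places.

0.9624

It's easier to compute the probability that all 25 are distinct.
P(all distinct) = 100/100 · 99/100 · ··· · 76/100 ≈ 0.0376.
So the probability of at least one match is 1 − 0.0376 = 0.9624.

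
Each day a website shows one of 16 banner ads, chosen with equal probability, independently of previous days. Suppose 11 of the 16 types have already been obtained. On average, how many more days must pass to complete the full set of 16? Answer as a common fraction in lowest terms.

548/15

Starting from 11 distinct types, each trial gives a new one with probability (16−i)/16 when i types are held, so the wait for the next new type is 16/(16−i).
E = 16/5 + 16/4 + 16/3 + 16/2 + 16/1 = 548/15.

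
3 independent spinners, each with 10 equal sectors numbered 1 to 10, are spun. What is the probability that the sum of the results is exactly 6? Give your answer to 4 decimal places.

There are 10^3 = 1000 equally likely outcomes.
The number of ordered 3-tuples from {1,…,10} summing to 6 is 10.
P(sum = 6) = 10/1000 = 1/100 ≈ 0.0100.

0.0100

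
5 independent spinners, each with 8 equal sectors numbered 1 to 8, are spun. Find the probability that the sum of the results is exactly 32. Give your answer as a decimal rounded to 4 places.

0.0150

There are 8^5 = 32768 equally likely outcomes.
The number of ordered 5-tuples from {1,…,8} summing to 32 is 490.
P(sum = 32) = 490/32768 = 245/16384 ≈ 0.0150.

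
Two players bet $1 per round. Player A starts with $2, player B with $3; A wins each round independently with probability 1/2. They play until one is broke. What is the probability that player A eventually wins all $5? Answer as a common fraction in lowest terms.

2/5

With a fair step, P(i) = ½P(i−1) + ½P(i+1) with P(0)=0, P(5)=1 has the linear solution P(i) = i/5.
P(2) = 2/5.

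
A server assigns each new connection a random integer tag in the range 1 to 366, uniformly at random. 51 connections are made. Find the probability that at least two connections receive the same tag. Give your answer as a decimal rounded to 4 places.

0.9742

It's easier to compute the probability that all 51 are distinct.
P(all distinct) = 366/366 · 365/366 · ··· · 316/366 ≈ 0.0258.
So the probability of at least one match is 1 − 0.0258 = 0.9742.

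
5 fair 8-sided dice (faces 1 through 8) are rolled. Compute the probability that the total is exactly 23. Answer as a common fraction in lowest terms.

There are 8^5 = 32768 equally likely outcomes.
The number of ordered 5-tuples from {1,…,8} summing to 23 is 2460.
P(sum = 23) = 2460/32768 = 615/8192.

615/8192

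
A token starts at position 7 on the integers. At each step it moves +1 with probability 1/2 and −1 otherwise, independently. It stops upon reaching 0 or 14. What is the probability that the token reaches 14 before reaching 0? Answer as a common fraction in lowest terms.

1/2

With a fair step, P(i) = ½P(i−1) + ½P(i+1) with P(0)=0, P(14)=1 has the linear solution P(i) = i/14.
P(7) = 7/14 = 1/2.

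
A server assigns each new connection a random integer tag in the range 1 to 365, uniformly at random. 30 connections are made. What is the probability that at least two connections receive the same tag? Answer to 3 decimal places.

0.706

It's easier to compute the probability that all 30 are distinct.
P(all distinct) = 365/365 · 364/365 · ··· · 336/365 ≈ 0.294.
So the probability of at least one match is 1 − 0.294 = 0.706.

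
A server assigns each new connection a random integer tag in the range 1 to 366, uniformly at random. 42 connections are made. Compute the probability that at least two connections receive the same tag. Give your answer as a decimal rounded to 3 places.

0.913

It's easier to compute the probability that all 42 are distinct.
P(all distinct) = 366/366 · 365/366 · ··· · 325/366 ≈ 0.087.
So the probability of at least one match is 1 − 0.087 = 0.913.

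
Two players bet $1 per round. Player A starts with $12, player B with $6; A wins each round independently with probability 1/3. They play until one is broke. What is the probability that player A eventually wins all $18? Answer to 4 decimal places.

Let r = q/p = (2/3)/(1/3) = 2. The recurrence P(i) = p·P(i+1) + q·P(i−1) with P(0)=0, P(18)=1 gives P(i) = (1 − r^i)/(1 − r^18).
P(12) = (1 − (2)^12) / (1 − (2)^18) = 65/4161 ≈ 0.0156.

0.0156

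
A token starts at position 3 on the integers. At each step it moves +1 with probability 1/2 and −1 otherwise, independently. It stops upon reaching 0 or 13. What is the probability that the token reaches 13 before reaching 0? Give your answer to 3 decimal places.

0.231

With a fair step, P(i) = ½P(i−1) + ½P(i+1) with P(0)=0, P(13)=1 has the linear solution P(i) = i/13.
P(3) = 3/13 ≈ 0.231.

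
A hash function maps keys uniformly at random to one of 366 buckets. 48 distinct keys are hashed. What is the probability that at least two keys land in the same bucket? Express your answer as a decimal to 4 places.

It's easier to compute the probability that all 48 are distinct.
P(all distinct) = 366/366 · 365/366 · ··· · 319/366 ≈ 0.0398.
So the probability of at least one match is 1 − 0.0398 = 0.9602.

0.9602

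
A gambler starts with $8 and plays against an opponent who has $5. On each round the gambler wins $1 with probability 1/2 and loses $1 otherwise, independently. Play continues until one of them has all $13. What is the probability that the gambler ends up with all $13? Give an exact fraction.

With a fair step, P(i) = ½P(i−1) + ½P(i+1) with P(0)=0, P(13)=1 has the linear solution P(i) = i/13.
P(8) = 8/13.

8/13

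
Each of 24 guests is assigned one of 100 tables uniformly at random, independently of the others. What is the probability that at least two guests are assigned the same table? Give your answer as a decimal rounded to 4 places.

It's easier to compute the probability that all 24 are distinct.
P(all distinct) = 100/100 · 99/100 · ··· · 77/100 ≈ 0.0495.
So the probability of at least one match is 1 − 0.0495 = 0.9505.

0.9505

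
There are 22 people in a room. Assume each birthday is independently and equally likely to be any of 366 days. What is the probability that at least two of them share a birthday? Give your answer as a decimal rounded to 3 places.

0.475

It's easier to compute the probability that all 22 are distinct.
P(all distinct) = 366/366 · 365/366 · ··· · 345/366 ≈ 0.525.
So the probability of at least one match is 1 − 0.525 = 0.475.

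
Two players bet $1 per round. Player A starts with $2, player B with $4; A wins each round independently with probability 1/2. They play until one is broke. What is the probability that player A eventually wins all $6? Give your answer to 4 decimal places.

0.3333

With a fair step, P(i) = ½P(i−1) + ½P(i+1) with P(0)=0, P(6)=1 has the linear solution P(i) = i/6.
P(2) = 2/6 = 1/3 ≈ 0.3333.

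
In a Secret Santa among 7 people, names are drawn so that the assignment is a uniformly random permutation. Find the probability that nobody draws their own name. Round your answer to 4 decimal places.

0.3679

This is the derangement probability: permutations of 7 with no fixed point.
D(7) = 7! · (1 − 1/1! + 1/2! − ··· + (−1)^7/7!) = 1854.
P = 1854/5040 = 103/280 ≈ 0.3679.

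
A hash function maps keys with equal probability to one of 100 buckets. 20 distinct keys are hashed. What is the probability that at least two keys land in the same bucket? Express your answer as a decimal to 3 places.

It's easier to compute the probability that all 20 are distinct.
P(all distinct) = 100/100 · 99/100 · ··· · 81/100 ≈ 0.130.
So the probability of at least one match is 1 − 0.130 = 0.870.

0.870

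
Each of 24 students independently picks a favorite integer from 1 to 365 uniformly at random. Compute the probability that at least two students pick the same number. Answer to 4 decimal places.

It's easier to compute the probability that all 24 are distinct.
P(all distinct) = 365/365 · 364/365 · ··· · 342/365 ≈ 0.4617.
So the probability of at least one match is 1 − 0.4617 = 0.5383.

0.5383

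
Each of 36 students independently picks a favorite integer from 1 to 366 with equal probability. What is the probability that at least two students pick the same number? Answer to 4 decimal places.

It's easier to compute the probability that all 36 are distinct.
P(all distinct) = 366/366 · 365/366 · ··· · 331/366 ≈ 0.1687.
So the probability of at least one match is 1 − 0.1687 = 0.8313.

0.8313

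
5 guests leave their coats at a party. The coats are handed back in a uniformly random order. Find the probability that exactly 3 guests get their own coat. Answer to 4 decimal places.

0.0833

Choose which 3 of the 5 are fixed: C(5,3) = 10 ways.
The remaining 2 must have no fixed point: D(2) = 1.
P = 10·1/120 = 1/12 ≈ 0.0833.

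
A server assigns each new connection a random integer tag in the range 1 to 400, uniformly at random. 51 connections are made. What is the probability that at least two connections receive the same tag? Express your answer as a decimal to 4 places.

0.9642

It's easier to compute the probability that all 51 are distinct.
P(all distinct) = 400/400 · 399/400 · ··· · 350/400 ≈ 0.0358.
So the probability of at least one match is 1 − 0.0358 = 0.9642.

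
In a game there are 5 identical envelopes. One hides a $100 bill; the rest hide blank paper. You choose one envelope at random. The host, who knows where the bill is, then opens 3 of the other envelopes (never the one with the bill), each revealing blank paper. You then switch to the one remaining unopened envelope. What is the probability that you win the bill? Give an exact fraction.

Your original envelope holds the bill with probability 1/5, so the other 4 collectively hold it with probability 4/5.
The host can always find 3 empty envelopes to open, so the reveals don't change that 4/5; it is now spread over the 1 remaining unopened envelope.
P(win by switching) = (4/5) · (1/1) = 4/5.

4/5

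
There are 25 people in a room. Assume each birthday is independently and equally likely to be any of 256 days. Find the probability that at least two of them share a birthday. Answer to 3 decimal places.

0.702

It's easier to compute the probability that all 25 are distinct.
P(all distinct) = 256/256 · 255/256 · ··· · 232/256 ≈ 0.298.
So the probability of at least one match is 1 − 0.298 = 0.702.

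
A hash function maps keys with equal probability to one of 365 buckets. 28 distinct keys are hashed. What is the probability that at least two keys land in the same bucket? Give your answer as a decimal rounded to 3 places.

0.654

It's easier to compute the probability that all 28 are distinct.
P(all distinct) = 365/365 · 364/365 · ··· · 338/365 ≈ 0.346.
So the probability of at least one match is 1 − 0.346 = 0.654.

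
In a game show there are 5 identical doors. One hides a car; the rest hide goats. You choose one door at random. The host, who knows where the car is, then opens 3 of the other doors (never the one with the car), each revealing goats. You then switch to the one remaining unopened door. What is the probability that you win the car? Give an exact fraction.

4/5

Your original door holds the car with probability 1/5, so the other 4 collectively hold it with probability 4/5.
The host can always find 3 empty doors to open, so the reveals don't change that 4/5; it is now spread over the 1 remaining unopened door.
P(win by switching) = (4/5) · (1/1) = 4/5.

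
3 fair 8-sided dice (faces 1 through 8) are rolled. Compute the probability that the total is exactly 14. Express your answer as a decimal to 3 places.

0.094

There are 8^3 = 512 equally likely outcomes.
The number of ordered 3-tuples from {1,…,8} summing to 14 is 48.
P(sum = 14) = 48/512 = 3/32 ≈ 0.094.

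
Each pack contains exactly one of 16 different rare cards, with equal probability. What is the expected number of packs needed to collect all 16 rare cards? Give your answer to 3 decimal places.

After i distinct types are collected, each trial gives a new one with probability (16−i)/16, so the expected wait for the next new type is 16/(16−i).
E = 16/16 + 16/15 + 16/14 + 16/13 + 16/12 + 16/11 + 16/10 + 16/9 + 16/8 + 16/7 + 16/6 + 16/5 + 16/4 + 16/3 + 16/2 + 16/1 = 2436559/45045 ≈ 54.092.

54.092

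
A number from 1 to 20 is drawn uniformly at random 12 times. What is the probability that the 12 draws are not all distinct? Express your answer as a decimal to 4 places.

0.9853

P(all 12 different) = 20/20 · 19/20 · ··· · 9/20 ≈ 0.0147.
P(at least two equal) = 1 − 0.0147 = 0.9853.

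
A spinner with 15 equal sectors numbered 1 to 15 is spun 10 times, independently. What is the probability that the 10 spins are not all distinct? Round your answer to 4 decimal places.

0.9811

P(all 10 different) = 15/15 · 14/15 · ··· · 6/15 ≈ 0.0189.
P(at least two equal) = 1 − 0.0189 = 0.9811.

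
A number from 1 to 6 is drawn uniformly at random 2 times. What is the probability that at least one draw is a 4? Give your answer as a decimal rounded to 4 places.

P(no draw is a 4) = (5/6)^2 ≈ 0.6944.
P(at least one) = 1 − 0.6944 = 0.3056.

0.3056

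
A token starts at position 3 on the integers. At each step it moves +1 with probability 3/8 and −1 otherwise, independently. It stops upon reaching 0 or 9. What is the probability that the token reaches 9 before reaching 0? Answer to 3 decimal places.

0.037

Let r = q/p = (5/8)/(3/8) = 5/3. The recurrence P(i) = p·P(i+1) + q·P(i−1) with P(0)=0, P(9)=1 gives P(i) = (1 − r^i)/(1 − r^9).
P(3) = (1 − (5/3)^3) / (1 − (5/3)^9) = 729/19729 ≈ 0.037.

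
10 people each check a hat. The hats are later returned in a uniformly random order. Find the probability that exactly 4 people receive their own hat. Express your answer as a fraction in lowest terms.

53/3456

Choose which 4 of the 10 are fixed: C(10,4) = 210 ways.
The remaining 6 must have no fixed point: D(6) = 265.
P = 210·265/3628800 = 53/3456.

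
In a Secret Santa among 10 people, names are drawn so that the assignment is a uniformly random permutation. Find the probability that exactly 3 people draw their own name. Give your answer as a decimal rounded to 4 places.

0.0613

Choose which 3 of the 10 are fixed: C(10,3) = 120 ways.
The remaining 7 must have no fixed point: D(7) = 1854.
P = 120·1854/3628800 = 103/1680 ≈ 0.0613.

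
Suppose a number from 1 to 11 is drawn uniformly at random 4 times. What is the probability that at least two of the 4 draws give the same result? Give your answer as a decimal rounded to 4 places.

P(all 4 different) = 11/11 · 10/11 · ··· · 8/11 ≈ 0.5409.
P(at least two equal) = 1 − 0.5409 = 0.4591.

0.4591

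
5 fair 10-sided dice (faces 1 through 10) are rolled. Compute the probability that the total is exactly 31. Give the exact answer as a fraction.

There are 10^5 = 100000 equally likely outcomes.
The number of ordered 5-tuples from {1,…,10} summing to 31 is 5280.
P(sum = 31) = 5280/100000 = 33/625.

33/625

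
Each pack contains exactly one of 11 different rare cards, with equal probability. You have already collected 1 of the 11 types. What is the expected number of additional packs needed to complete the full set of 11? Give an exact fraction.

Starting from 1 distinct type, each trial gives a new one with probability (11−i)/11 when i types are held, so the wait for the next new type is 11/(11−i).
E = 11/10 + 11/9 + 11/8 + 11/7 + 11/6 + 11/5 + 11/4 + 11/3 + 11/2 + 11/1 = 81191/2520.

81191/2520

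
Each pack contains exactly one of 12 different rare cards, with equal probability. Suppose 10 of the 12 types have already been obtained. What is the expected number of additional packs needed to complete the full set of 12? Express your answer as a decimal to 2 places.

18.00

Starting from 10 distinct types, each trial gives a new one with probability (12−i)/12 when i types are held, so the wait for the next new type is 12/(12−i).
E = 12/2 + 12/1 = 18 ≈ 18.00.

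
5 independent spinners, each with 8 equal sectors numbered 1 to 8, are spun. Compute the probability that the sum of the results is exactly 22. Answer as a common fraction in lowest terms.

There are 8^5 = 32768 equally likely outcomes.
The number of ordered 5-tuples from {1,…,8} summing to 22 is 2460.
P(sum = 22) = 2460/32768 = 615/8192.

615/8192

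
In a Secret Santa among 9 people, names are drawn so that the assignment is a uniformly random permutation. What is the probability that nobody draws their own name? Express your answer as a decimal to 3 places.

0.368

This is the derangement probability: permutations of 9 with no fixed point.
D(9) = 9! · (1 − 1/1! + 1/2! − ··· + (−1)^9/9!) = 133496.
P = 133496/362880 = 16687/45360 ≈ 0.368.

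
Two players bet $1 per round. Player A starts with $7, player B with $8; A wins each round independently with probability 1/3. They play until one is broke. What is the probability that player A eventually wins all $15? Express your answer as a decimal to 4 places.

0.0039

Let r = q/p = (2/3)/(1/3) = 2. The recurrence P(i) = p·P(i+1) + q·P(i−1) with P(0)=0, P(15)=1 gives P(i) = (1 − r^i)/(1 − r^15).
P(7) = (1 − (2)^7) / (1 − (2)^15) = 127/32767 ≈ 0.0039.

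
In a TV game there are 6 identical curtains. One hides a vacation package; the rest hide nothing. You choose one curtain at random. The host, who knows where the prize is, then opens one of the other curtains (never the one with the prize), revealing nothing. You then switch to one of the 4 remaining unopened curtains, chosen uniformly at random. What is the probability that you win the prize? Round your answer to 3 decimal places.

Your original curtain holds the prize with probability 1/6, so the other 5 collectively hold it with probability 5/6.
The host can always find an empty curtain to open, so this doesn't change that 5/6; it is now spread over the 4 remaining unopened curtains.
P(win by switching) = (5/6) · (1/4) = 5/24 ≈ 0.208.

0.208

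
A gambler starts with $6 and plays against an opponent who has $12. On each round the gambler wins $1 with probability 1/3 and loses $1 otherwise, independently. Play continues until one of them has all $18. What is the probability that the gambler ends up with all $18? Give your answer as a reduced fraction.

1/4161

Let r = q/p = (2/3)/(1/3) = 2. The recurrence P(i) = p·P(i+1) + q·P(i−1) with P(0)=0, P(18)=1 gives P(i) = (1 − r^i)/(1 − r^18).
P(6) = (1 − (2)^6) / (1 − (2)^18) = 1/4161.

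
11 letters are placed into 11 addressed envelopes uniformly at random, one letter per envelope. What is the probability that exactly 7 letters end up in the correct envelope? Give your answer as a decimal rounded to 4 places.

0.0001

Choose which 7 of the 11 are fixed: C(11,7) = 330 ways.
The remaining 4 must have no fixed point: D(4) = 9.
P = 330·9/39916800 = 1/13440 ≈ 0.0001.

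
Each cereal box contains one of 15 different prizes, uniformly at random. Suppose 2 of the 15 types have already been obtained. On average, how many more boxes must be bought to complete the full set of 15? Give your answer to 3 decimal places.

47.702

Starting from 2 distinct types, each trial gives a new one with probability (15−i)/15 when i types are held, so the wait for the next new type is 15/(15−i).
E = 15/13 + 15/12 + 15/11 + 15/10 + 15/9 + 15/8 + 15/7 + 15/6 + 15/5 + 15/4 + 15/3 + 15/2 + 15/1 = 1145993/24024 ≈ 47.702.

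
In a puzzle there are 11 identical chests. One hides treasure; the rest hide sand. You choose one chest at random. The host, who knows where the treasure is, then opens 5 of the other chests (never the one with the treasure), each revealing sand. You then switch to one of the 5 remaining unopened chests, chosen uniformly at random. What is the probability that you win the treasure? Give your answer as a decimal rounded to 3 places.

0.182

Your original chest holds the treasure with probability 1/11, so the other 10 collectively hold it with probability 10/11.
The host can always find 5 empty chests to open, so the reveals don't change that 10/11; it is now spread over the 5 remaining unopened chests.
P(win by switching) = (10/11) · (1/5) = 2/11 ≈ 0.182.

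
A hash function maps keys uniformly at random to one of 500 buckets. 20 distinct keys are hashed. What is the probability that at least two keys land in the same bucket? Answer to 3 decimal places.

It's easier to compute the probability that all 20 are distinct.
P(all distinct) = 500/500 · 499/500 · ··· · 481/500 ≈ 0.680.
So the probability of at least one match is 1 − 0.680 = 0.320.

0.320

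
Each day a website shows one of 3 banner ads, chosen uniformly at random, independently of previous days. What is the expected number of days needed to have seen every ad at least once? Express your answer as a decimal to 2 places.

5.50

After i distinct types are collected, each trial gives a new one with probability (3−i)/3, so the expected wait for the next new type is 3/(3−i).
E = 3/3 + 3/2 + 3/1 = 11/2 ≈ 5.50.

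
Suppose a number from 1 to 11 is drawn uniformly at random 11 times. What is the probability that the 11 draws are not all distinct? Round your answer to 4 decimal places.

P(all 11 different) = 11/11 · 10/11 · ··· · 1/11 ≈ 0.0001.
P(at least two equal) = 1 − 0.0001 = 0.9999.

0.9999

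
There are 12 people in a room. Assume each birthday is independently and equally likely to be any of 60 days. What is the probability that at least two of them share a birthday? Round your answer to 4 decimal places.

0.6921

It's easier to compute the probability that all 12 are distinct.
P(all distinct) = 60/60 · 59/60 · ··· · 49/60 ≈ 0.3079.
So the probability of at least one match is 1 − 0.3079 = 0.6921.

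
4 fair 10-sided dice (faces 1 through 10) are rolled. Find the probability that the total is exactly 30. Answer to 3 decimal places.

0.028

There are 10^4 = 10000 equally likely outcomes.
The number of ordered 4-tuples from {1,…,10} summing to 30 is 282.
P(sum = 30) = 282/10000 = 141/5000 ≈ 0.028.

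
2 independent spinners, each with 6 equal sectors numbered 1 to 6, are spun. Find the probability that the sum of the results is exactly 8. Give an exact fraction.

There are 6^2 = 36 equally likely outcomes.
The number of ordered 2-tuples from {1,…,6} summing to 8 is 5.
P(sum = 8) = 5/36.

5/36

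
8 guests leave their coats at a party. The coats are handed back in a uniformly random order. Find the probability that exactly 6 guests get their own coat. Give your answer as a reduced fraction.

1/1440

Choose which 6 of the 8 are fixed: C(8,6) = 28 ways.
The remaining 2 must have no fixed point: D(2) = 1.
P = 28·1/40320 = 1/1440.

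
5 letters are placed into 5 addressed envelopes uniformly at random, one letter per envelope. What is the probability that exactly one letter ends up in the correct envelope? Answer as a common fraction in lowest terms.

Choose which one is fixed: C(5,1) = 5 ways.
The remaining 4 must have no fixed point: D(4) = 9.
P = 5·9/120 = 3/8.

3/8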